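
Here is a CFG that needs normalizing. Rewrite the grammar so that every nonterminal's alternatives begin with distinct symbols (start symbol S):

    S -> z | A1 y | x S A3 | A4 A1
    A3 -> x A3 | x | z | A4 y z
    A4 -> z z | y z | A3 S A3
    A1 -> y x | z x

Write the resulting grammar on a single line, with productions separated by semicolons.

S -> z | A1 y | x S A3 | A4 A1; A3 -> z | A4 y z | x A3'; A4 -> z z | y z | A3 S A3; A1 -> y x | z x; A3' -> A3 | ε

A3 has alternatives sharing prefix 'x': factor to A3 → x A3' with A3' → A3 | ε.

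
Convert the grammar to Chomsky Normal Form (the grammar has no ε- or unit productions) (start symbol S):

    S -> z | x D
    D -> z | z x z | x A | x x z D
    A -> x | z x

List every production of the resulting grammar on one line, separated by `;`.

Introduce a nonterminal for each terminal appearing in a rule of length ≥ 2: X1 → x, X2 → z.
Binarize each right-hand side of length ≥ 3 by chaining fresh nonterminals (Y1, Y2, …): affected rules were D → X2 X1 X2; D → X1 X1 X2 D.

S -> z | X1 D; D -> z | X2 Y1 | X1 A | X1 Y2; A -> x | X2 X1; X1 -> x; X2 -> z; Y1 -> X1 X2; Y2 -> X1 Y3; Y3 -> X2 D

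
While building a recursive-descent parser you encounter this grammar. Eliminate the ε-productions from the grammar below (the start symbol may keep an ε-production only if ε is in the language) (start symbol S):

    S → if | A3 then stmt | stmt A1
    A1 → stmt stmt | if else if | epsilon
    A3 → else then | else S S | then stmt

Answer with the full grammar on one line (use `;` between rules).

Nullable set = {A1}.
ε ∉ L(G), so no ε-production is kept.
Expand every rule over subsets of its nullable positions: S → stmt A1 gives stmt A1 | stmt.

S → if | A3 then stmt | stmt A1 | stmt; A1 → stmt stmt | if else if; A3 → else then | else S S | then stmt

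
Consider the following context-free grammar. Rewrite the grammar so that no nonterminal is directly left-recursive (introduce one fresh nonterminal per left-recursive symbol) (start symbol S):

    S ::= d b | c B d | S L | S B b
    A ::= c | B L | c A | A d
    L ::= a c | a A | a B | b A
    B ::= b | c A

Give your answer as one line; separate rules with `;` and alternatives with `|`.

S ::= d b S' | c B d S'; A ::= c A' | B L A' | c A A'; L ::= a c | a A | a B | b A; B ::= b | c A; S' ::= L S' | B b S' | eps; A' ::= d A' | eps

Left recursion appears on S, A.
For S: α = {L, B b}, β = {d b, c B d}. Rewrite as S → β S' and S' → α S' | ε.
For A: α = {d}, β = {c, B L, c A}. Rewrite as A → β A' and A' → α A' | ε.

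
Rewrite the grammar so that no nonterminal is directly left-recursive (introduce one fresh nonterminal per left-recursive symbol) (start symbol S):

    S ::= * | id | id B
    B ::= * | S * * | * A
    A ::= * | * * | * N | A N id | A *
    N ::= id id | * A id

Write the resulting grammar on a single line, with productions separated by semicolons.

Left recursion appears on A.
For A: α = {N id, *}, β = {*, * *, * N}. Rewrite as A → β A' and A' → α A' | ε.

S ::= * | id | id B; B ::= * | S * * | * A; A ::= * A' | * * A' | * N A'; N ::= id id | * A id; A' ::= N id A' | * A' | ε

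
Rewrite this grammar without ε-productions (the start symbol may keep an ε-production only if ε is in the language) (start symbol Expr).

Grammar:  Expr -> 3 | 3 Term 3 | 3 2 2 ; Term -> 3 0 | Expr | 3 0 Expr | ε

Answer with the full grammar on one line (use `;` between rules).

Expr -> 3 | 3 Term 3 | 3 3 | 3 2 2; Term -> 3 0 | Expr | 3 0 Expr

Nullable nonterminals: {Term}.
ε ∉ L(G), so no ε-production is kept.
For each production, add variants omitting each subset of nullable occurrences: Expr → 3 Term 3 gives 3 Term 3 | 3 3.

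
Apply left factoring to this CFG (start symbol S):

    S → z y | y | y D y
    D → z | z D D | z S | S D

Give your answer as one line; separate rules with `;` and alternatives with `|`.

S has alternatives sharing prefix 'y': factor to S → y S' with S' → ε | D y.
D has alternatives sharing prefix 'z': factor to D → z D' with D' → ε | D D | S.

S → z y | y S'; D → S D | z D'; S' → ε | D y; D' → ε | D D | S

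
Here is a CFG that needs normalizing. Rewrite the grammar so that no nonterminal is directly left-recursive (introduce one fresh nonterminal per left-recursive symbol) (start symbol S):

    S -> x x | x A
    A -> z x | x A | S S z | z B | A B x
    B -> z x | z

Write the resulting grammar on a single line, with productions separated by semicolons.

Directly left-recursive nonterminal: A.
For A: α = {B x}, β = {z x, x A, S S z, z B}. Rewrite as A → β A' and A' → α A' | ε.

S -> x x | x A; A -> z x A' | x A A' | S S z A' | z B A'; B -> z x | z; A' -> B x A' | epsilon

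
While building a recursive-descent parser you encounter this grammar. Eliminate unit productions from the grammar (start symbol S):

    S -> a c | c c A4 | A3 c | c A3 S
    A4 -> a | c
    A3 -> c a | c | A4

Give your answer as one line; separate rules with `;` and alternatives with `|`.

Unit pairs: A3 ⇒* {A4}.
Replace each nonterminal's rules with the union of the non-unit rules of every nonterminal it unit-derives.

S -> a c | c c A4 | A3 c | c A3 S; A4 -> a | c; A3 -> a | c | c a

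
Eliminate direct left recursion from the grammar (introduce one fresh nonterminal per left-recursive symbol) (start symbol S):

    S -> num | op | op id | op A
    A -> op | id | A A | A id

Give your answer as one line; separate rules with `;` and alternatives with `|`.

S -> num | op | op id | op A; A -> op A' | id A'; A' -> A A' | id A' | ε

Directly left-recursive nonterminal: A.
For A: α = {A, id}, β = {op, id}. Rewrite as A → β A' and A' → α A' | ε.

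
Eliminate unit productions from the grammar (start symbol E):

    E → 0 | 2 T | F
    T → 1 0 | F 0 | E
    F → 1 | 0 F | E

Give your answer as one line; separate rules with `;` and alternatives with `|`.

Unit pairs: E ⇒* {F}; F ⇒* {E}; T ⇒* {E, F}.
For every A with A ⇒* B via unit rules, add B's non-unit alternatives to A; then delete every rule of the form X → Y.

E → 0 | 2 T | 1 | 0 F; T → 0 | 2 T | 1 | 0 F | 1 0 | F 0; F → 0 | 2 T | 1 | 0 F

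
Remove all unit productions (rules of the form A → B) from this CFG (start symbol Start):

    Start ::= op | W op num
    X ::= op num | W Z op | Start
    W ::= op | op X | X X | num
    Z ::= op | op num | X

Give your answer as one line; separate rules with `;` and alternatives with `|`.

Start ::= op | W op num; X ::= op | W op num | op num | W Z op; W ::= op | op X | X X | num; Z ::= op | op num | W op num | W Z op

Unit pairs: X ⇒* {Start}; Z ⇒* {Start, X}.
For each unit pair (A, B), copy every non-unit production of B to A, then drop all unit productions.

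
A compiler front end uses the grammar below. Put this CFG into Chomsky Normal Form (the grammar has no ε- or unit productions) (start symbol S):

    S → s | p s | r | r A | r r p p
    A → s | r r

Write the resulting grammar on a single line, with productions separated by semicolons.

Introduce a nonterminal for each terminal appearing in a rule of length ≥ 2: X1 → p, X2 → s, X3 → r.
Binarize each right-hand side of length ≥ 3 by chaining fresh nonterminals (Y1, Y2, …): affected rules were S → X3 X3 X1 X1.

S → s | X1 X2 | r | X3 A | X3 Y1; A → s | X3 X3; X1 → p; X2 → s; X3 → r; Y1 → X3 Y2; Y2 → X1 X1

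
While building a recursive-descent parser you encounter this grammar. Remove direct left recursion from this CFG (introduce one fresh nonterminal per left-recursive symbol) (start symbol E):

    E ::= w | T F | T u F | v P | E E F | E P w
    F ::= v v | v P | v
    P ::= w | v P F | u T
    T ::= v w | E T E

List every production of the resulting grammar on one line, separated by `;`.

Left recursion appears on E.
For E: α = {E F, P w}, β = {w, T F, T u F, v P}. Rewrite as E → β E' and E' → α E' | ε.

E ::= w E' | T F E' | T u F E' | v P E'; F ::= v v | v P | v; P ::= w | v P F | u T; T ::= v w | E T E; E' ::= E F E' | P w E' | ε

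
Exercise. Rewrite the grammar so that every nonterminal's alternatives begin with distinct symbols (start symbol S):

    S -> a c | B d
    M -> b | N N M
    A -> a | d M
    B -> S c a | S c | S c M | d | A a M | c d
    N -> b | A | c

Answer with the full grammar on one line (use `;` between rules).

S -> a c | B d; M -> b | N N M; A -> a | d M; B -> d | A a M | c d | S c B'; N -> b | A | c; B' -> a | epsilon | M

B has alternatives sharing prefix 'S c': factor to B → S c B' with B' → a | ε | M.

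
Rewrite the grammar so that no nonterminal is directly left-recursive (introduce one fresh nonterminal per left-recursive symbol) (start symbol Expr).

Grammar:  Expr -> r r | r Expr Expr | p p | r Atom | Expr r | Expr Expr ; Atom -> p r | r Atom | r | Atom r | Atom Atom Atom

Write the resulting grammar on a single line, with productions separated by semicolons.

Directly left-recursive nonterminals: Expr, Atom.
For Expr: α = {r, Expr}, β = {r r, r Expr Expr, p p, r Atom}. Rewrite as Expr → β Expr1 and Expr1 → α Expr1 | ε.
For Atom: α = {r, Atom Atom}, β = {p r, r Atom, r}. Rewrite as Atom → β Atom1 and Atom1 → α Atom1 | ε.

Expr -> r r Expr1 | r Expr Expr Expr1 | p p Expr1 | r Atom Expr1; Atom -> p r Atom1 | r Atom Atom1 | r Atom1; Expr1 -> r Expr1 | Expr Expr1 | ε; Atom1 -> r Atom1 | Atom Atom Atom1 | ε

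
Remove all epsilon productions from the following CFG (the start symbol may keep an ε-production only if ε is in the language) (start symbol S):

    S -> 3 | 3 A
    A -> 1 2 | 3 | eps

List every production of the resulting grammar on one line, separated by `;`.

Nullable set = {A}.
ε ∉ L(G), so no ε-production is kept.

S -> 3 | 3 A; A -> 1 2 | 3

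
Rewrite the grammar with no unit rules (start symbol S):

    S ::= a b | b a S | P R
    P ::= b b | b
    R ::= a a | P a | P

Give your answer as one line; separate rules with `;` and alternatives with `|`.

Unit pairs: R ⇒* {P}.
Replace each nonterminal's rules with the union of the non-unit rules of every nonterminal it unit-derives.

S ::= a b | b a S | P R; P ::= b b | b; R ::= b b | b | a a | P a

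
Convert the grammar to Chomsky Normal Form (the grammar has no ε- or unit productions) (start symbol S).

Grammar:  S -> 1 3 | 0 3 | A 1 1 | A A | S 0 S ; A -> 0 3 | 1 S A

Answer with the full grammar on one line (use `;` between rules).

S -> X1 X2 | X3 X2 | A Y1 | A A | S Y2; A -> X3 X2 | X1 Y3; X1 -> 1; X2 -> 3; X3 -> 0; Y1 -> X1 X1; Y2 -> X3 S; Y3 -> S A

Introduce a nonterminal for each terminal appearing in a rule of length ≥ 2: X1 → 1, X2 → 3, X3 → 0.
Binarize each right-hand side of length ≥ 3 by chaining fresh nonterminals (Y1, Y2, …): affected rules were S → A X1 X1; S → S X3 S; A → X1 S A.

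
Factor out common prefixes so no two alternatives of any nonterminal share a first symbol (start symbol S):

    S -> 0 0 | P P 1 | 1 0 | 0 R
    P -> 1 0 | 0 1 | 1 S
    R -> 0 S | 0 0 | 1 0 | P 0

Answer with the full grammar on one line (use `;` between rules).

S has alternatives sharing prefix '0': factor to S → 0 S' with S' → 0 | R.
P has alternatives sharing prefix '1': factor to P → 1 P' with P' → 0 | S.
R has alternatives sharing prefix '0': factor to R → 0 R' with R' → S | 0.

S -> P P 1 | 1 0 | 0 S'; P -> 0 1 | 1 P'; R -> 1 0 | P 0 | 0 R'; S' -> 0 | R; P' -> 0 | S; R' -> S | 0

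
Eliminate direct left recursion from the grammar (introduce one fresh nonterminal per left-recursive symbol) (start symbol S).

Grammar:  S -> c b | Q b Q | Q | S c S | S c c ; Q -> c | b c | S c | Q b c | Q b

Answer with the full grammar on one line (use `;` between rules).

S -> c b S' | Q b Q S' | Q S'; Q -> c Q' | b c Q' | S c Q'; S' -> c S S' | c c S' | ε; Q' -> b c Q' | b Q' | ε

Left recursion appears on S, Q.
For S: α = {c S, c c}, β = {c b, Q b Q, Q}. Rewrite as S → β S' and S' → α S' | ε.
For Q: α = {b c, b}, β = {c, b c, S c}. Rewrite as Q → β Q' and Q' → α Q' | ε.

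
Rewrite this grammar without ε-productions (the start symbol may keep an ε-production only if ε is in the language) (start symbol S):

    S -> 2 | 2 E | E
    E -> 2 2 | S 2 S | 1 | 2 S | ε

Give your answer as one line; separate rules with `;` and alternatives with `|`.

Nullable set = {E, S}.
ε ∈ L(G) since S is nullable, so keep S → ε.
Expand every rule over subsets of its nullable positions: E → S 2 S gives S 2 S | S 2 | 2 S | 2.

S -> 2 | 2 E | E | ε; E -> 2 2 | S 2 S | S 2 | 2 S | 2 | 1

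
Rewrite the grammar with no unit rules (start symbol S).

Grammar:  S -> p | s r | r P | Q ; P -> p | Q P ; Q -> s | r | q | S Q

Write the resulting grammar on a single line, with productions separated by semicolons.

S -> p | s r | r P | s | r | q | S Q; P -> p | Q P; Q -> s | r | q | S Q

Unit pairs: S ⇒* {Q}.
For every A with A ⇒* B via unit rules, add B's non-unit alternatives to A; then delete every rule of the form X → Y.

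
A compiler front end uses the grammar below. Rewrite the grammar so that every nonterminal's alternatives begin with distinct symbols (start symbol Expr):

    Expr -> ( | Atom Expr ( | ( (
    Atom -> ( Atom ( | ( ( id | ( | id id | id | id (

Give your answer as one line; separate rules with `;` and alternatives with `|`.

Expr has alternatives sharing prefix '(': factor to Expr → ( Expr1 with Expr1 → ε | (.
Atom has alternatives sharing prefix '(': factor to Atom → ( Atom1 with Atom1 → Atom ( | ( id | ε.
Atom has alternatives sharing prefix 'id': factor to Atom → id Atom2 with Atom2 → id | ε | (.

Expr -> Atom Expr ( | ( Expr1; Atom -> ( Atom1 | id Atom2; Expr1 -> ε | (; Atom1 -> Atom ( | ( id | ε; Atom2 -> id | ε | (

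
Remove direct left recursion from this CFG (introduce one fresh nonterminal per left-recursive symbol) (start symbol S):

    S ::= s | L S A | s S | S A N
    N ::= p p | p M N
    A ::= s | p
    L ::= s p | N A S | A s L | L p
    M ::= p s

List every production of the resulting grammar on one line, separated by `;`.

S ::= s S' | L S A S' | s S S'; N ::= p p | p M N; A ::= s | p; L ::= s p L' | N A S L' | A s L L'; M ::= p s; S' ::= A N S' | eps; L' ::= p L' | eps

Left recursion appears on S, L.
For S: α = {A N}, β = {s, L S A, s S}. Rewrite as S → β S' and S' → α S' | ε.
For L: α = {p}, β = {s p, N A S, A s L}. Rewrite as L → β L' and L' → α L' | ε.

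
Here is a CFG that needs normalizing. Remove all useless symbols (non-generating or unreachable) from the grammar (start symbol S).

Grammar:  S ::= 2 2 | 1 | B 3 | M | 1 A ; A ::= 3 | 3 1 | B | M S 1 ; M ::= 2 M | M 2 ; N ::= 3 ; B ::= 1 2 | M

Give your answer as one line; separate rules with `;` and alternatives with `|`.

Generating nonterminals: {A, B, N, S}.
Reachable from S after that: {A, B, S}.
Removed useless symbols: {M, N} and every production mentioning them.

S ::= 2 2 | 1 | B 3 | 1 A; A ::= 3 | 3 1 | B; B ::= 1 2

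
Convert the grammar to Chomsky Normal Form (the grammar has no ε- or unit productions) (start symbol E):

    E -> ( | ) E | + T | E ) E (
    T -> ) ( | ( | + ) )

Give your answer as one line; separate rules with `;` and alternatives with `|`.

E -> ( | X1 E | X2 T | E Y1; T -> X1 X3 | ( | X2 Y3; X1 -> ); X2 -> +; X3 -> (; Y1 -> X1 Y2; Y2 -> E X3; Y3 -> X1 X1

Introduce a nonterminal for each terminal appearing in a rule of length ≥ 2: X1 → ), X2 → +, X3 → (.
Binarize each right-hand side of length ≥ 3 by chaining fresh nonterminals (Y1, Y2, …): affected rules were E → E X1 E X3; T → X2 X1 X1.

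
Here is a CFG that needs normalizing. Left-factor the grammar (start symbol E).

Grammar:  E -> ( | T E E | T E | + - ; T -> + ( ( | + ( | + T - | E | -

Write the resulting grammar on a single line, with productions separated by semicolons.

E has alternatives sharing prefix 'T E': factor to E → T E E' with E' → E | ε.
T has alternatives sharing prefix '+': factor to T → + T' with T' → ( ( | ( | T -.
T' has alternatives sharing prefix '(': factor to T' → ( T'' with T'' → ( | ε.

E -> ( | + - | T E E'; T -> E | - | + T'; E' -> E | ε; T' -> T - | ( T''; T'' -> ( | ε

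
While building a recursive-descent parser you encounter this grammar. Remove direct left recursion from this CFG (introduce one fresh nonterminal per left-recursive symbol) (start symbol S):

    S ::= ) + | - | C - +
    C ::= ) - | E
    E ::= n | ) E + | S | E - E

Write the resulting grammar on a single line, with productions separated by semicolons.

S ::= ) + | - | C - +; C ::= ) - | E; E ::= n E' | ) E + E' | S E'; E' ::= - E E' | epsilon

E is directly left-recursive.
For E: α = {- E}, β = {n, ) E +, S}. Rewrite as E → β E' and E' → α E' | ε.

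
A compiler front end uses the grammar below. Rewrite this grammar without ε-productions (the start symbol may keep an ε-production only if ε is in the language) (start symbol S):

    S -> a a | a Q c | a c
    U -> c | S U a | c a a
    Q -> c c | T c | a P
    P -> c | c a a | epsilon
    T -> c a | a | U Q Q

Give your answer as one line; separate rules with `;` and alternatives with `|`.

Nullable set = {P}.
ε ∉ L(G), so no ε-production is kept.
Add the nullable-subset variants: Q → a P gives a P | a.

S -> a a | a Q c | a c; U -> c | S U a | c a a; Q -> c c | T c | a P | a; P -> c | c a a; T -> c a | a | U Q Q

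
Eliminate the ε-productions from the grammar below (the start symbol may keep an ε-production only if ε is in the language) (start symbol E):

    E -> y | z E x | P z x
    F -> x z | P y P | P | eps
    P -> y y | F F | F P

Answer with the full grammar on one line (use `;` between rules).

E -> y | z E x | P z x | z x; F -> x z | P y P | P y | y P | y | P; P -> y y | F F | F | F P

Nullable set = {F, P}.
ε ∉ L(G), so no ε-production is kept.
Add the nullable-subset variants: E → P z x gives P z x | z x. F → P y P gives P y P | P y | y P | y. P → F F gives F F | F.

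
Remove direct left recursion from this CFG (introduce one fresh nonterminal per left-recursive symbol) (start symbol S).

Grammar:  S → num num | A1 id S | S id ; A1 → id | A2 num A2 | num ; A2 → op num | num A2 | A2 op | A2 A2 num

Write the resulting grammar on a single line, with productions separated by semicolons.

S → num num S' | A1 id S S'; A1 → id | A2 num A2 | num; A2 → op num A2' | num A2 A2'; S' → id S' | ε; A2' → op A2' | A2 num A2' | ε

Directly left-recursive nonterminals: S, A2.
For S: α = {id}, β = {num num, A1 id S}. Rewrite as S → β S' and S' → α S' | ε.
For A2: α = {op, A2 num}, β = {op num, num A2}. Rewrite as A2 → β A2' and A2' → α A2' | ε.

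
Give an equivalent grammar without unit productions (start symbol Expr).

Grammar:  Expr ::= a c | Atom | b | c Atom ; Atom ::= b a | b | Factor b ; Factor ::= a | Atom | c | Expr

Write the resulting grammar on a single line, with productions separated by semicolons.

Expr ::= b a | b | Factor b | a c | c Atom; Atom ::= b a | b | Factor b; Factor ::= b a | b | Factor b | a | c | a c | c Atom

Unit pairs: Expr ⇒* {Atom}; Factor ⇒* {Atom, Expr}.
For each unit pair (A, B), copy every non-unit production of B to A, then drop all unit productions.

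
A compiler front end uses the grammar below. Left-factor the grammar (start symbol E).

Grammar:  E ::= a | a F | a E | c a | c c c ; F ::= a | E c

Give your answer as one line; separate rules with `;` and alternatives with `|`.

E has alternatives sharing prefix 'a': factor to E → a E' with E' → ε | F | E.
E has alternatives sharing prefix 'c': factor to E → c E'' with E'' → a | c c.

E ::= a E' | c E''; F ::= a | E c; E' ::= ε | F | E; E'' ::= a | c c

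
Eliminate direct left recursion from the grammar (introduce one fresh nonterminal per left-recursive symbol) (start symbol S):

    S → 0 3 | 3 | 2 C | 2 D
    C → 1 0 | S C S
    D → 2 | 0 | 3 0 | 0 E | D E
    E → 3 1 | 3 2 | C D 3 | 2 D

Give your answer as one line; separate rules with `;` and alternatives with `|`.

Left recursion appears on D.
For D: α = {E}, β = {2, 0, 3 0, 0 E}. Rewrite as D → β D' and D' → α D' | ε.

S → 0 3 | 3 | 2 C | 2 D; C → 1 0 | S C S; D → 2 D' | 0 D' | 3 0 D' | 0 E D'; E → 3 1 | 3 2 | C D 3 | 2 D; D' → E D' | ε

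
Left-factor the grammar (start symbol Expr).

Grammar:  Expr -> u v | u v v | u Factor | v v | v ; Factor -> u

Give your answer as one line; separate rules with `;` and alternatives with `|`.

Expr -> u Expr1 | v Expr2; Factor -> u; Expr1 -> Factor | v Expr11; Expr2 -> v | ε; Expr11 -> ε | v

Expr has alternatives sharing prefix 'u': factor to Expr → u Expr1 with Expr1 → v | v v | Factor.
Expr has alternatives sharing prefix 'v': factor to Expr → v Expr2 with Expr2 → v | ε.
Expr1 has alternatives sharing prefix 'v': factor to Expr1 → v Expr11 with Expr11 → ε | v.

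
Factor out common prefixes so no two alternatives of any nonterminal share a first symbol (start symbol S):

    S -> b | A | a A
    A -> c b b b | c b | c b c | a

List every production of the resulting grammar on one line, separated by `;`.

S -> b | A | a A; A -> a | c b A'; A' -> b b | ε | c

A has alternatives sharing prefix 'c b': factor to A → c b A' with A' → b b | ε | c.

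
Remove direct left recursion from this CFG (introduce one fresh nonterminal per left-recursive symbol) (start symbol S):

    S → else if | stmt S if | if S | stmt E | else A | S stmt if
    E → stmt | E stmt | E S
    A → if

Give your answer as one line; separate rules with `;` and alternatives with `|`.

Left recursion appears on S, E.
For S: α = {stmt if}, β = {else if, stmt S if, if S, stmt E, else A}. Rewrite as S → β S' and S' → α S' | ε.
For E: α = {stmt, S}, β = {stmt}. Rewrite as E → β E' and E' → α E' | ε.

S → else if S' | stmt S if S' | if S S' | stmt E S' | else A S'; E → stmt E'; A → if; S' → stmt if S' | ε; E' → stmt E' | S E' | ε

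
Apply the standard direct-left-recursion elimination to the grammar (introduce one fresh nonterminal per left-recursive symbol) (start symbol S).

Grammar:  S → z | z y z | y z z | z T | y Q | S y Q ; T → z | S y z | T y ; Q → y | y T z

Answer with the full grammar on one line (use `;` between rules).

S, T are directly left-recursive.
For S: α = {y Q}, β = {z, z y z, y z z, z T, y Q}. Rewrite as S → β S' and S' → α S' | ε.
For T: α = {y}, β = {z, S y z}. Rewrite as T → β T' and T' → α T' | ε.

S → z S' | z y z S' | y z z S' | z T S' | y Q S'; T → z T' | S y z T'; Q → y | y T z; S' → y Q S' | ε; T' → y T' | ε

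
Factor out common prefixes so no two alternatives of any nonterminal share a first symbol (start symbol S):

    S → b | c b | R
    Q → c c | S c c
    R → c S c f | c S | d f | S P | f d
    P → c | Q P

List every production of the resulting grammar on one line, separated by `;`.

S → b | c b | R; Q → c c | S c c; R → d f | S P | f d | c S R'; P → c | Q P; R' → c f | epsilon

R has alternatives sharing prefix 'c S': factor to R → c S R' with R' → c f | ε.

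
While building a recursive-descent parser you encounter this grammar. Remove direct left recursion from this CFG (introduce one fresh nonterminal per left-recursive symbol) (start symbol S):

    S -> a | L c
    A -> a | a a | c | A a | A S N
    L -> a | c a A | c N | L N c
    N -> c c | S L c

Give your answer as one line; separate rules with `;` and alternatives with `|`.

A, L are directly left-recursive.
For A: α = {a, S N}, β = {a, a a, c}. Rewrite as A → β A' and A' → α A' | ε.
For L: α = {N c}, β = {a, c a A, c N}. Rewrite as L → β L' and L' → α L' | ε.

S -> a | L c; A -> a A' | a a A' | c A'; L -> a L' | c a A L' | c N L'; N -> c c | S L c; A' -> a A' | S N A' | ε; L' -> N c L' | ε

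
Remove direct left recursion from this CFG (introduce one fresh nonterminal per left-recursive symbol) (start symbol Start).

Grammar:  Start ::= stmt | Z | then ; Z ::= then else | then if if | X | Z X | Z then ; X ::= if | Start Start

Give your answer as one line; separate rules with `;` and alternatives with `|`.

Directly left-recursive nonterminal: Z.
For Z: α = {X, then}, β = {then else, then if if, X}. Rewrite as Z → β Z1 and Z1 → α Z1 | ε.

Start ::= stmt | Z | then; Z ::= then else Z1 | then if if Z1 | X Z1; X ::= if | Start Start; Z1 ::= X Z1 | then Z1 | epsilon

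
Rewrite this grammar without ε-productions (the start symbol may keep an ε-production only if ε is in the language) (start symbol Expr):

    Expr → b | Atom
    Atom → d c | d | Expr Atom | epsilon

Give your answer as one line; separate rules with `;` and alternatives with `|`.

The nullable symbols are {Atom, Expr}.
ε ∈ L(G) since Expr is nullable, so keep Expr → ε.
Expand every rule over subsets of its nullable positions: Atom → Expr Atom gives Expr Atom | Expr.

Expr → b | Atom | epsilon; Atom → d c | d | Expr Atom | Expr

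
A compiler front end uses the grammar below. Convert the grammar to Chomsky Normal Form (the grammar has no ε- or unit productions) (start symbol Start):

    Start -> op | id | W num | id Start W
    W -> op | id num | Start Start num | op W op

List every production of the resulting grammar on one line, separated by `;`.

Start -> op | id | W X1 | X2 Y1; W -> op | X2 X1 | Start Y2 | X3 Y3; X1 -> num; X2 -> id; X3 -> op; Y1 -> Start W; Y2 -> Start X1; Y3 -> W X3

Introduce a nonterminal for each terminal appearing in a rule of length ≥ 2: X1 → num, X2 → id, X3 → op.
Binarize each right-hand side of length ≥ 3 by chaining fresh nonterminals (Y1, Y2, …): affected rules were Start → X2 Start W; W → Start Start X1; W → X3 W X3.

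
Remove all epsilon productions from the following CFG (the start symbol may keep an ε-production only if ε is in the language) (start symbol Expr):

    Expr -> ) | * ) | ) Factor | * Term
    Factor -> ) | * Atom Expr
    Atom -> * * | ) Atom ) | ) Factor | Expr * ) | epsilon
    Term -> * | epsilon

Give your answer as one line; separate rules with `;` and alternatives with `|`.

Expr -> ) | * ) | ) Factor | * Term | *; Factor -> ) | * Atom Expr | * Expr; Atom -> * * | ) Atom ) | ) ) | ) Factor | Expr * ); Term -> *

Nullable nonterminals: {Atom, Term}.
ε ∉ L(G), so no ε-production is kept.
Expand every rule over subsets of its nullable positions: Expr → * Term gives * Term | *. Factor → * Atom Expr gives * Atom Expr | * Expr. Atom → ) Atom ) gives ) Atom ) | ) ).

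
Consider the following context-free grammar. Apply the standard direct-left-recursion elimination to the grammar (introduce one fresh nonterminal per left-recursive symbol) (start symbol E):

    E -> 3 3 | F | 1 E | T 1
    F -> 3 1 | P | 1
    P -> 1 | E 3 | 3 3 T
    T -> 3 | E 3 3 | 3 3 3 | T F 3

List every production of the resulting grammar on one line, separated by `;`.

Left recursion appears on T.
For T: α = {F 3}, β = {3, E 3 3, 3 3 3}. Rewrite as T → β T' and T' → α T' | ε.

E -> 3 3 | F | 1 E | T 1; F -> 3 1 | P | 1; P -> 1 | E 3 | 3 3 T; T -> 3 T' | E 3 3 T' | 3 3 3 T'; T' -> F 3 T' | eps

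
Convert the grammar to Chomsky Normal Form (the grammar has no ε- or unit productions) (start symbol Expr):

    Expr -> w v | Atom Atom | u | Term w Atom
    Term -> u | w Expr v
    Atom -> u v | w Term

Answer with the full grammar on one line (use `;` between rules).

Expr -> X1 X2 | Atom Atom | u | Term Y1; Term -> u | X1 Y2; Atom -> X3 X2 | X1 Term; X1 -> w; X2 -> v; X3 -> u; Y1 -> X1 Atom; Y2 -> Expr X2

Introduce a nonterminal for each terminal appearing in a rule of length ≥ 2: X1 → w, X2 → v, X3 → u.
Binarize each right-hand side of length ≥ 3 by chaining fresh nonterminals (Y1, Y2, …): affected rules were Expr → Term X1 Atom; Term → X1 Expr X2.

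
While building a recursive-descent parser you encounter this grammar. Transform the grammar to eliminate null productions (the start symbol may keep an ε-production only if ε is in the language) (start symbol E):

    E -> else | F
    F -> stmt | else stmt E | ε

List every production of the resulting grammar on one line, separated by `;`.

E -> else | F | ε; F -> stmt | else stmt E | else stmt

The nullable symbols are {E, F}.
ε ∈ L(G) since E is nullable, so keep E → ε.
Add the nullable-subset variants: F → else stmt E gives else stmt E | else stmt.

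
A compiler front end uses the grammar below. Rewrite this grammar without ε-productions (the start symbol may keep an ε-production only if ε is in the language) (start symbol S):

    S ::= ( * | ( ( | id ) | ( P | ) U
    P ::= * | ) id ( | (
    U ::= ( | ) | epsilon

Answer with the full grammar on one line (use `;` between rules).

The nullable symbols are {U}.
ε ∉ L(G), so no ε-production is kept.
Expand every rule over subsets of its nullable positions: S → ) U gives ) U | ).

S ::= ( * | ( ( | id ) | ( P | ) U | ); P ::= * | ) id ( | (; U ::= ( | )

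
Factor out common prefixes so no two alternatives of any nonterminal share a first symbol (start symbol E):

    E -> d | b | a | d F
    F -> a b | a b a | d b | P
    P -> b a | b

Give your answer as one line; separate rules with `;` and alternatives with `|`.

E -> b | a | d E'; F -> d b | P | a b F'; P -> b P'; E' -> eps | F; F' -> eps | a; P' -> a | eps

E has alternatives sharing prefix 'd': factor to E → d E' with E' → ε | F.
F has alternatives sharing prefix 'a b': factor to F → a b F' with F' → ε | a.
P has alternatives sharing prefix 'b': factor to P → b P' with P' → a | ε.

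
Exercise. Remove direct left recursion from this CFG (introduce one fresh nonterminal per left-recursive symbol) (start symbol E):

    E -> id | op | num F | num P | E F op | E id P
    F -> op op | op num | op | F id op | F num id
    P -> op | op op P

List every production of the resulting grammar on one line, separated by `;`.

E -> id E' | op E' | num F E' | num P E'; F -> op op F' | op num F' | op F'; P -> op | op op P; E' -> F op E' | id P E' | ε; F' -> id op F' | num id F' | ε

E, F are directly left-recursive.
For E: α = {F op, id P}, β = {id, op, num F, num P}. Rewrite as E → β E' and E' → α E' | ε.
For F: α = {id op, num id}, β = {op op, op num, op}. Rewrite as F → β F' and F' → α F' | ε.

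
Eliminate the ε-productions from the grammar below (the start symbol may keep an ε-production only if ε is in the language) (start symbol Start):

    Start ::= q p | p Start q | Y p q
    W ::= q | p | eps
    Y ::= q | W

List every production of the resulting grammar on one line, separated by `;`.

Start ::= q p | p Start q | Y p q | p q; W ::= q | p; Y ::= q | W

Nullable nonterminals: {W, Y}.
ε ∉ L(G), so no ε-production is kept.
Expand every rule over subsets of its nullable positions: Start → Y p q gives Y p q | p q.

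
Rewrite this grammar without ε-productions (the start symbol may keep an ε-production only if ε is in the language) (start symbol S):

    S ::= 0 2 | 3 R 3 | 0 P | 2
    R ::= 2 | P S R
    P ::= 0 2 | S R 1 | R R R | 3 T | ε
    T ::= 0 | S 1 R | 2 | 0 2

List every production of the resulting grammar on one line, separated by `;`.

Nullable nonterminals: {P}.
ε ∉ L(G), so no ε-production is kept.
For each production, add variants omitting each subset of nullable occurrences: S → 0 P gives 0 P | 0. R → P S R gives P S R | S R.

S ::= 0 2 | 3 R 3 | 0 P | 0 | 2; R ::= 2 | P S R | S R; P ::= 0 2 | S R 1 | R R R | 3 T; T ::= 0 | S 1 R | 2 | 0 2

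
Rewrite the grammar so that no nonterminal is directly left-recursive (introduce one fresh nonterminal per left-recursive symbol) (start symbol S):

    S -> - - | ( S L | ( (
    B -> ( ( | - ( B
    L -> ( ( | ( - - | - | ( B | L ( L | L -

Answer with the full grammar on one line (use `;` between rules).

Directly left-recursive nonterminal: L.
For L: α = {( L, -}, β = {( (, ( - -, -, ( B}. Rewrite as L → β L' and L' → α L' | ε.

S -> - - | ( S L | ( (; B -> ( ( | - ( B; L -> ( ( L' | ( - - L' | - L' | ( B L'; L' -> ( L L' | - L' | epsilon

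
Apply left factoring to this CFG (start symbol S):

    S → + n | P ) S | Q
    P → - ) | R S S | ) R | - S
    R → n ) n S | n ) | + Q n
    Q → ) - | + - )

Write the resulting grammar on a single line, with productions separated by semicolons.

S → + n | P ) S | Q; P → R S S | ) R | - P'; R → + Q n | n ) R'; Q → ) - | + - ); P' → ) | S; R' → n S | ε

P has alternatives sharing prefix '-': factor to P → - P' with P' → ) | S.
R has alternatives sharing prefix 'n )': factor to R → n ) R' with R' → n S | ε.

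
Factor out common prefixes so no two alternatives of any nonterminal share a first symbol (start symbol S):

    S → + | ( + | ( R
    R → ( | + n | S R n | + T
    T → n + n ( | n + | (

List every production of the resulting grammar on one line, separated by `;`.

S → + | ( S'; R → ( | S R n | + R'; T → ( | n + T'; S' → + | R; R' → n | T; T' → n ( | eps

S has alternatives sharing prefix '(': factor to S → ( S' with S' → + | R.
R has alternatives sharing prefix '+': factor to R → + R' with R' → n | T.
T has alternatives sharing prefix 'n +': factor to T → n + T' with T' → n ( | ε.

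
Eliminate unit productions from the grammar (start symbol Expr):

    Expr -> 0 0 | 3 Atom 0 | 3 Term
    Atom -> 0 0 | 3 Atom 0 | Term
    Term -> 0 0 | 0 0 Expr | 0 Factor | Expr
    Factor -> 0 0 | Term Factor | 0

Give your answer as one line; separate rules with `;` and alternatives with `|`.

Expr -> 0 0 | 3 Atom 0 | 3 Term; Atom -> 0 0 | 0 0 Expr | 0 Factor | 3 Atom 0 | 3 Term; Term -> 0 0 | 0 0 Expr | 0 Factor | 3 Atom 0 | 3 Term; Factor -> 0 0 | Term Factor | 0

Unit pairs: Atom ⇒* {Expr, Term}; Term ⇒* {Expr}.
Replace each nonterminal's rules with the union of the non-unit rules of every nonterminal it unit-derives.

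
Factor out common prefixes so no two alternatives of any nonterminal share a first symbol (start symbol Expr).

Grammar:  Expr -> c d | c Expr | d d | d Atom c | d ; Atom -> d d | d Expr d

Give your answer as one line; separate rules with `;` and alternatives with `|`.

Expr -> d Expr1 | c Expr2; Atom -> d Atom1; Expr1 -> d | Atom c | ε; Expr2 -> d | Expr; Atom1 -> d | Expr d

Expr has alternatives sharing prefix 'd': factor to Expr → d Expr1 with Expr1 → d | Atom c | ε.
Expr has alternatives sharing prefix 'c': factor to Expr → c Expr2 with Expr2 → d | Expr.
Atom has alternatives sharing prefix 'd': factor to Atom → d Atom1 with Atom1 → d | Expr d.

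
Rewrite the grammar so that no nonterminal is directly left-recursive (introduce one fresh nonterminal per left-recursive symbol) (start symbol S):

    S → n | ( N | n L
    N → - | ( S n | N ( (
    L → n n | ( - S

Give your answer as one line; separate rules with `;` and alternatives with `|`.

Left recursion appears on N.
For N: α = {( (}, β = {-, ( S n}. Rewrite as N → β N' and N' → α N' | ε.

S → n | ( N | n L; N → - N' | ( S n N'; L → n n | ( - S; N' → ( ( N' | ε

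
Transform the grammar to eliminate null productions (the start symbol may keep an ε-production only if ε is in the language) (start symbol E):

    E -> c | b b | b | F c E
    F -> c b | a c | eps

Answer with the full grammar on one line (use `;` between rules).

The nullable symbols are {F}.
ε ∉ L(G), so no ε-production is kept.
Add the nullable-subset variants: E → F c E gives F c E | c E.

E -> c | b b | b | F c E | c E; F -> c b | a c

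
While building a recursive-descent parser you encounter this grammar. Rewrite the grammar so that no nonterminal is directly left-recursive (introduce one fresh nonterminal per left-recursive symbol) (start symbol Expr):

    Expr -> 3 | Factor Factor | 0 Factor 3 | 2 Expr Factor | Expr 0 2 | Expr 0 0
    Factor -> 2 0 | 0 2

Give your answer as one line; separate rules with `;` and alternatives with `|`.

Expr -> 3 Expr1 | Factor Factor Expr1 | 0 Factor 3 Expr1 | 2 Expr Factor Expr1; Factor -> 2 0 | 0 2; Expr1 -> 0 2 Expr1 | 0 0 Expr1 | ε

Left recursion appears on Expr.
For Expr: α = {0 2, 0 0}, β = {3, Factor Factor, 0 Factor 3, 2 Expr Factor}. Rewrite as Expr → β Expr1 and Expr1 → α Expr1 | ε.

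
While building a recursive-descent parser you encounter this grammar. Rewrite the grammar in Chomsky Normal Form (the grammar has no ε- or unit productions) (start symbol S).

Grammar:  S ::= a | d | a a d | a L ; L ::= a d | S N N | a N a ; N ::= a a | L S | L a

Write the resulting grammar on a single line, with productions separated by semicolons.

Introduce a nonterminal for each terminal appearing in a rule of length ≥ 2: X1 → a, X2 → d.
Binarize each right-hand side of length ≥ 3 by chaining fresh nonterminals (Y1, Y2, …): affected rules were S → X1 X1 X2; L → S N N; L → X1 N X1.

S ::= a | d | X1 Y1 | X1 L; L ::= X1 X2 | S Y2 | X1 Y3; N ::= X1 X1 | L S | L X1; X1 ::= a; X2 ::= d; Y1 ::= X1 X2; Y2 ::= N N; Y3 ::= N X1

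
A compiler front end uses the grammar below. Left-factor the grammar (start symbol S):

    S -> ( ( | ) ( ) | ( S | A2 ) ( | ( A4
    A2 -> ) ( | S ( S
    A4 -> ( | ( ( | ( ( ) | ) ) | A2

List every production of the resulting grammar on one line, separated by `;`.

S has alternatives sharing prefix '(': factor to S → ( S' with S' → ( | S | A4.
A4 has alternatives sharing prefix '(': factor to A4 → ( A4' with A4' → ε | ( | ( ).
A4' has alternatives sharing prefix '(': factor to A4' → ( A4'' with A4'' → ε | ).

S -> ) ( ) | A2 ) ( | ( S'; A2 -> ) ( | S ( S; A4 -> ) ) | A2 | ( A4'; S' -> ( | S | A4; A4' -> eps | ( A4''; A4'' -> eps | )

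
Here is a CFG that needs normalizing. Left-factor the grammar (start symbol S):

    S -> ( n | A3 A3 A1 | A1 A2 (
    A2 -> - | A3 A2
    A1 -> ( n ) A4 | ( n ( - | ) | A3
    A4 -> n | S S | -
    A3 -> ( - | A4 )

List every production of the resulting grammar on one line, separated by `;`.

A1 has alternatives sharing prefix '( n': factor to A1 → ( n A1' with A1' → ) A4 | ( -.

S -> ( n | A3 A3 A1 | A1 A2 (; A2 -> - | A3 A2; A1 -> ) | A3 | ( n A1'; A4 -> n | S S | -; A3 -> ( - | A4 ); A1' -> ) A4 | ( -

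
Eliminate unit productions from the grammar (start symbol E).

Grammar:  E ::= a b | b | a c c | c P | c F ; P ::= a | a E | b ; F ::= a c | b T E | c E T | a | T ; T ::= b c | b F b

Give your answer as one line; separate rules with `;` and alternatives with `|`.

Unit pairs: F ⇒* {T}.
Replace each nonterminal's rules with the union of the non-unit rules of every nonterminal it unit-derives.

E ::= a b | b | a c c | c P | c F; P ::= a | a E | b; F ::= a c | b T E | c E T | a | b c | b F b; T ::= b c | b F b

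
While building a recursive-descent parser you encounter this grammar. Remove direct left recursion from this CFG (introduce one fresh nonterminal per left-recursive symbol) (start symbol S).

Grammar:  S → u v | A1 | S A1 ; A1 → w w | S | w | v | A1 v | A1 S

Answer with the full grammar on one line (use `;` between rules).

S → u v S' | A1 S'; A1 → w w A1' | S A1' | w A1' | v A1'; S' → A1 S' | ε; A1' → v A1' | S A1' | ε

S, A1 are directly left-recursive.
For S: α = {A1}, β = {u v, A1}. Rewrite as S → β S' and S' → α S' | ε.
For A1: α = {v, S}, β = {w w, S, w, v}. Rewrite as A1 → β A1' and A1' → α A1' | ε.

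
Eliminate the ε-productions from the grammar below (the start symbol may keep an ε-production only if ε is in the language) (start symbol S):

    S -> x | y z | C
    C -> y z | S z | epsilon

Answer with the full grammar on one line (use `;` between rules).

S -> x | y z | C | ε; C -> y z | S z | z

The nullable symbols are {C, S}.
ε ∈ L(G) since S is nullable, so keep S → ε.
Expand every rule over subsets of its nullable positions: C → S z gives S z | z.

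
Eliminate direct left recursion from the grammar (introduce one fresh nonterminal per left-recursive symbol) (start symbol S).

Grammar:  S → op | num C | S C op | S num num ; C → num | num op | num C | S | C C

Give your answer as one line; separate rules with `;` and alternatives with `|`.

S, C are directly left-recursive.
For S: α = {C op, num num}, β = {op, num C}. Rewrite as S → β S' and S' → α S' | ε.
For C: α = {C}, β = {num, num op, num C, S}. Rewrite as C → β C' and C' → α C' | ε.

S → op S' | num C S'; C → num C' | num op C' | num C C' | S C'; S' → C op S' | num num S' | ε; C' → C C' | ε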